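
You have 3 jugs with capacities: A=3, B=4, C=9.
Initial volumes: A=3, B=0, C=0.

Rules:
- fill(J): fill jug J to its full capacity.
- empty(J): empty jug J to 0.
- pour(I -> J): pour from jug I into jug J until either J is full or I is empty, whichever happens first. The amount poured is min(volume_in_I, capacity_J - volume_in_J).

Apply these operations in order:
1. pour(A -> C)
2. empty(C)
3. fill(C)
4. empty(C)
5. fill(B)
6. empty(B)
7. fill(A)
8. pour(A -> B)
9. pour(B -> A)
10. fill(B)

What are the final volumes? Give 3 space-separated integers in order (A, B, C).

Step 1: pour(A -> C) -> (A=0 B=0 C=3)
Step 2: empty(C) -> (A=0 B=0 C=0)
Step 3: fill(C) -> (A=0 B=0 C=9)
Step 4: empty(C) -> (A=0 B=0 C=0)
Step 5: fill(B) -> (A=0 B=4 C=0)
Step 6: empty(B) -> (A=0 B=0 C=0)
Step 7: fill(A) -> (A=3 B=0 C=0)
Step 8: pour(A -> B) -> (A=0 B=3 C=0)
Step 9: pour(B -> A) -> (A=3 B=0 C=0)
Step 10: fill(B) -> (A=3 B=4 C=0)

Answer: 3 4 0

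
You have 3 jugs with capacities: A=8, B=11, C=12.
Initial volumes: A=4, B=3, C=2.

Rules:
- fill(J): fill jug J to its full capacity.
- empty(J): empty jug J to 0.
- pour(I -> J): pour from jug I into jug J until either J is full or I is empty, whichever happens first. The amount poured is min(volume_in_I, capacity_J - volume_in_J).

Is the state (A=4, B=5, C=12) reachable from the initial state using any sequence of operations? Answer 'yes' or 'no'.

BFS from (A=4, B=3, C=2):
  1. pour(C -> B) -> (A=4 B=5 C=0)
  2. fill(C) -> (A=4 B=5 C=12)
Target reached → yes.

Answer: yes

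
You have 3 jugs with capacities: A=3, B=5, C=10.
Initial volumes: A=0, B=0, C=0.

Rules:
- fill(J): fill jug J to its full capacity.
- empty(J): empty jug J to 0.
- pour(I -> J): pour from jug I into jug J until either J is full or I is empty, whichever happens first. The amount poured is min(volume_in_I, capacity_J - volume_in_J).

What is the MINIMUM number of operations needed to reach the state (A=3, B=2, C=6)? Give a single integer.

BFS from (A=0, B=0, C=0). One shortest path:
  1. fill(A) -> (A=3 B=0 C=0)
  2. fill(B) -> (A=3 B=5 C=0)
  3. pour(A -> C) -> (A=0 B=5 C=3)
  4. fill(A) -> (A=3 B=5 C=3)
  5. pour(A -> C) -> (A=0 B=5 C=6)
  6. pour(B -> A) -> (A=3 B=2 C=6)
Reached target in 6 moves.

Answer: 6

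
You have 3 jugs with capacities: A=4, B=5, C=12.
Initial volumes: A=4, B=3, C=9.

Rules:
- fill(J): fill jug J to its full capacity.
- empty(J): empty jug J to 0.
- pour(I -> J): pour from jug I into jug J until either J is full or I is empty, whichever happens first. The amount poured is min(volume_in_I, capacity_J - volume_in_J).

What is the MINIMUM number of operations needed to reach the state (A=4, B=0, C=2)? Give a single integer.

Answer: 4

Derivation:
BFS from (A=4, B=3, C=9). One shortest path:
  1. fill(B) -> (A=4 B=5 C=9)
  2. pour(B -> C) -> (A=4 B=2 C=12)
  3. empty(C) -> (A=4 B=2 C=0)
  4. pour(B -> C) -> (A=4 B=0 C=2)
Reached target in 4 moves.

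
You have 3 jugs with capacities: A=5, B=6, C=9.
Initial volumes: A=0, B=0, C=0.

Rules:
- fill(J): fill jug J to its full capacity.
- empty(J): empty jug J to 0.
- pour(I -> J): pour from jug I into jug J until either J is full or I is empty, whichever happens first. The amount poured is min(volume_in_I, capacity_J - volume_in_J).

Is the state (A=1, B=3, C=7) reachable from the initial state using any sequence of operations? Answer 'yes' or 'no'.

Answer: no

Derivation:
BFS explored all 260 reachable states.
Reachable set includes: (0,0,0), (0,0,1), (0,0,2), (0,0,3), (0,0,4), (0,0,5), (0,0,6), (0,0,7), (0,0,8), (0,0,9), (0,1,0), (0,1,1) ...
Target (A=1, B=3, C=7) not in reachable set → no.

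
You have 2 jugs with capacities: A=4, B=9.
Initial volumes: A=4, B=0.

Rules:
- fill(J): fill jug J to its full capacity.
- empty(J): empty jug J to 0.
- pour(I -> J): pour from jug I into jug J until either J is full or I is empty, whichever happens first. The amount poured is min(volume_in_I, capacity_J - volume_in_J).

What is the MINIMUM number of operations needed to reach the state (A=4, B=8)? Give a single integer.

BFS from (A=4, B=0). One shortest path:
  1. pour(A -> B) -> (A=0 B=4)
  2. fill(A) -> (A=4 B=4)
  3. pour(A -> B) -> (A=0 B=8)
  4. fill(A) -> (A=4 B=8)
Reached target in 4 moves.

Answer: 4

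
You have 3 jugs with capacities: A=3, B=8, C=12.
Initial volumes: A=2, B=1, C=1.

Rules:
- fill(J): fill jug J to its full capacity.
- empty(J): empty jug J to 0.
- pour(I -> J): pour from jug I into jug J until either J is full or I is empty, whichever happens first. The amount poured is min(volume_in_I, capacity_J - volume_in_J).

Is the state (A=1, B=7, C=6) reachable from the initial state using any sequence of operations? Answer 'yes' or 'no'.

Answer: no

Derivation:
BFS explored all 315 reachable states.
Reachable set includes: (0,0,0), (0,0,1), (0,0,2), (0,0,3), (0,0,4), (0,0,5), (0,0,6), (0,0,7), (0,0,8), (0,0,9), (0,0,10), (0,0,11) ...
Target (A=1, B=7, C=6) not in reachable set → no.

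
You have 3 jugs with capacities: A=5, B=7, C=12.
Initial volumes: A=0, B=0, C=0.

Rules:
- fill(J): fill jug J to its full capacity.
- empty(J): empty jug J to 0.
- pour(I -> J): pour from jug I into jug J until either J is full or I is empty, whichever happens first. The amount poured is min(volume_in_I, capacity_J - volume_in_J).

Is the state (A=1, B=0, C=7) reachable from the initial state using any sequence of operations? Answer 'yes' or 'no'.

Answer: yes

Derivation:
BFS from (A=0, B=0, C=0):
  1. fill(A) -> (A=5 B=0 C=0)
  2. pour(A -> B) -> (A=0 B=5 C=0)
  3. fill(A) -> (A=5 B=5 C=0)
  4. pour(A -> B) -> (A=3 B=7 C=0)
  5. empty(B) -> (A=3 B=0 C=0)
  6. pour(A -> B) -> (A=0 B=3 C=0)
  7. fill(A) -> (A=5 B=3 C=0)
  8. pour(A -> B) -> (A=1 B=7 C=0)
  9. pour(B -> C) -> (A=1 B=0 C=7)
Target reached → yes.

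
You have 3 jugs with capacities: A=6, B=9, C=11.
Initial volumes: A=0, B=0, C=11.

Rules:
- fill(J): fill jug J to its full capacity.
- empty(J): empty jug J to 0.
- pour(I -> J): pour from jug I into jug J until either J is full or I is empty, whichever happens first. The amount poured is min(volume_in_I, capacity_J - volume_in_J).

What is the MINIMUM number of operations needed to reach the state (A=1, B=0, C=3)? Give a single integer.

Answer: 8

Derivation:
BFS from (A=0, B=0, C=11). One shortest path:
  1. fill(A) -> (A=6 B=0 C=11)
  2. fill(B) -> (A=6 B=9 C=11)
  3. empty(C) -> (A=6 B=9 C=0)
  4. pour(A -> C) -> (A=0 B=9 C=6)
  5. pour(B -> A) -> (A=6 B=3 C=6)
  6. pour(A -> C) -> (A=1 B=3 C=11)
  7. empty(C) -> (A=1 B=3 C=0)
  8. pour(B -> C) -> (A=1 B=0 C=3)
Reached target in 8 moves.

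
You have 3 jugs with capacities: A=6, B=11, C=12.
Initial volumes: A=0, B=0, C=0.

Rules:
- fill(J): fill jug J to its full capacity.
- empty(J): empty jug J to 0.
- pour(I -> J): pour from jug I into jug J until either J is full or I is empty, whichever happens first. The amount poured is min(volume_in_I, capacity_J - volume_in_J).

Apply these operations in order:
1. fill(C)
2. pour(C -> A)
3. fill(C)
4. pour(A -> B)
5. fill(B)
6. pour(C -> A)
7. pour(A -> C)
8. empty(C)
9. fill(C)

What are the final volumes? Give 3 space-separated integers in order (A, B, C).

Step 1: fill(C) -> (A=0 B=0 C=12)
Step 2: pour(C -> A) -> (A=6 B=0 C=6)
Step 3: fill(C) -> (A=6 B=0 C=12)
Step 4: pour(A -> B) -> (A=0 B=6 C=12)
Step 5: fill(B) -> (A=0 B=11 C=12)
Step 6: pour(C -> A) -> (A=6 B=11 C=6)
Step 7: pour(A -> C) -> (A=0 B=11 C=12)
Step 8: empty(C) -> (A=0 B=11 C=0)
Step 9: fill(C) -> (A=0 B=11 C=12)

Answer: 0 11 12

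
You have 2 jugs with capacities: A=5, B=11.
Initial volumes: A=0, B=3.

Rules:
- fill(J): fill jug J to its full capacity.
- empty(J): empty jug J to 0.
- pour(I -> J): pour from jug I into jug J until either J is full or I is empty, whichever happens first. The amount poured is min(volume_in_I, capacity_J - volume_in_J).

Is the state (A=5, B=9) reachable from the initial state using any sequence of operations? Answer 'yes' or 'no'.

Answer: yes

Derivation:
BFS from (A=0, B=3):
  1. pour(B -> A) -> (A=3 B=0)
  2. fill(B) -> (A=3 B=11)
  3. pour(B -> A) -> (A=5 B=9)
Target reached → yes.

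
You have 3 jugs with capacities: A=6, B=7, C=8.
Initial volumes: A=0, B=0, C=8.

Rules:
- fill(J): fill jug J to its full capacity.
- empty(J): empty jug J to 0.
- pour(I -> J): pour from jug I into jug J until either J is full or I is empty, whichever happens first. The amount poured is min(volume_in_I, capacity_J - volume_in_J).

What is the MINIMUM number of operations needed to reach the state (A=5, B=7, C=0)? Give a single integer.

BFS from (A=0, B=0, C=8). One shortest path:
  1. fill(A) -> (A=6 B=0 C=8)
  2. empty(C) -> (A=6 B=0 C=0)
  3. pour(A -> B) -> (A=0 B=6 C=0)
  4. fill(A) -> (A=6 B=6 C=0)
  5. pour(A -> B) -> (A=5 B=7 C=0)
Reached target in 5 moves.

Answer: 5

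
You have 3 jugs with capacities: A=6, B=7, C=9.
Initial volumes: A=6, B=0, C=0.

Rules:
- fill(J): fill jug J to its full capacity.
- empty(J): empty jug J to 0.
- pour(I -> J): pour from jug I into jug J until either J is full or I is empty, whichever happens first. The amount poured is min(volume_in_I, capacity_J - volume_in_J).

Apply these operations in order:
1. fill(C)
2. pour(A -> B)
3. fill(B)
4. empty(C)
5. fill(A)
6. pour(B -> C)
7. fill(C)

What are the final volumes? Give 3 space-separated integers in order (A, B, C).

Answer: 6 0 9

Derivation:
Step 1: fill(C) -> (A=6 B=0 C=9)
Step 2: pour(A -> B) -> (A=0 B=6 C=9)
Step 3: fill(B) -> (A=0 B=7 C=9)
Step 4: empty(C) -> (A=0 B=7 C=0)
Step 5: fill(A) -> (A=6 B=7 C=0)
Step 6: pour(B -> C) -> (A=6 B=0 C=7)
Step 7: fill(C) -> (A=6 B=0 C=9)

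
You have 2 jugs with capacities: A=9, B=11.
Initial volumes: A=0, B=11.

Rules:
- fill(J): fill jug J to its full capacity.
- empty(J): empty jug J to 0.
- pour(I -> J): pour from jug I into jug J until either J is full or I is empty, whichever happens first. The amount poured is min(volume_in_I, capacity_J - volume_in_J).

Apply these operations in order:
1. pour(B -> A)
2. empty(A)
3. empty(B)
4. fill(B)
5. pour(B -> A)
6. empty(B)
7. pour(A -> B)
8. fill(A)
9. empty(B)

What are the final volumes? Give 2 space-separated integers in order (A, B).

Step 1: pour(B -> A) -> (A=9 B=2)
Step 2: empty(A) -> (A=0 B=2)
Step 3: empty(B) -> (A=0 B=0)
Step 4: fill(B) -> (A=0 B=11)
Step 5: pour(B -> A) -> (A=9 B=2)
Step 6: empty(B) -> (A=9 B=0)
Step 7: pour(A -> B) -> (A=0 B=9)
Step 8: fill(A) -> (A=9 B=9)
Step 9: empty(B) -> (A=9 B=0)

Answer: 9 0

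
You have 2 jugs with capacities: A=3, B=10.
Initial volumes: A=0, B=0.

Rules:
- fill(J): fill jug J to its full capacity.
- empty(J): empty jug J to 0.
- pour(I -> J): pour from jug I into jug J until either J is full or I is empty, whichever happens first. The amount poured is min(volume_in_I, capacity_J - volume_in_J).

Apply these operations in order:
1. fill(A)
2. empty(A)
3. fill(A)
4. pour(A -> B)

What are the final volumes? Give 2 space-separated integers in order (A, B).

Step 1: fill(A) -> (A=3 B=0)
Step 2: empty(A) -> (A=0 B=0)
Step 3: fill(A) -> (A=3 B=0)
Step 4: pour(A -> B) -> (A=0 B=3)

Answer: 0 3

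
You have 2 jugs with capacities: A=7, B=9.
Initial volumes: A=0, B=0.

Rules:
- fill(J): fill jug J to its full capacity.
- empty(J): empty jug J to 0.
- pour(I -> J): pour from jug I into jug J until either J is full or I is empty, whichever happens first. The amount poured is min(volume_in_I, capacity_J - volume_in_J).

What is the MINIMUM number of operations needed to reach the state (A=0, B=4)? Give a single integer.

Answer: 7

Derivation:
BFS from (A=0, B=0). One shortest path:
  1. fill(B) -> (A=0 B=9)
  2. pour(B -> A) -> (A=7 B=2)
  3. empty(A) -> (A=0 B=2)
  4. pour(B -> A) -> (A=2 B=0)
  5. fill(B) -> (A=2 B=9)
  6. pour(B -> A) -> (A=7 B=4)
  7. empty(A) -> (A=0 B=4)
Reached target in 7 moves.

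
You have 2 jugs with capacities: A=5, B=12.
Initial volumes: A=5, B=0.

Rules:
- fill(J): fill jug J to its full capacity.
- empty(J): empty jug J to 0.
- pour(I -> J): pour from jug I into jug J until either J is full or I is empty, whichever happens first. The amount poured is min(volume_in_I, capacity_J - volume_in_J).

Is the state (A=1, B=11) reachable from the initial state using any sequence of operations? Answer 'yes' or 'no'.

BFS explored all 34 reachable states.
Reachable set includes: (0,0), (0,1), (0,2), (0,3), (0,4), (0,5), (0,6), (0,7), (0,8), (0,9), (0,10), (0,11) ...
Target (A=1, B=11) not in reachable set → no.

Answer: no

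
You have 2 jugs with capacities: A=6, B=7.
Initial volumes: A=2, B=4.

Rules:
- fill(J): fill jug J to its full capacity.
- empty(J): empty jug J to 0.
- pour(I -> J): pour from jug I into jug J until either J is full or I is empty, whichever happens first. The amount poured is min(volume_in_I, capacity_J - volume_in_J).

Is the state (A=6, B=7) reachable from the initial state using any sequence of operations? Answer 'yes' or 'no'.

Answer: yes

Derivation:
BFS from (A=2, B=4):
  1. fill(A) -> (A=6 B=4)
  2. fill(B) -> (A=6 B=7)
Target reached → yes.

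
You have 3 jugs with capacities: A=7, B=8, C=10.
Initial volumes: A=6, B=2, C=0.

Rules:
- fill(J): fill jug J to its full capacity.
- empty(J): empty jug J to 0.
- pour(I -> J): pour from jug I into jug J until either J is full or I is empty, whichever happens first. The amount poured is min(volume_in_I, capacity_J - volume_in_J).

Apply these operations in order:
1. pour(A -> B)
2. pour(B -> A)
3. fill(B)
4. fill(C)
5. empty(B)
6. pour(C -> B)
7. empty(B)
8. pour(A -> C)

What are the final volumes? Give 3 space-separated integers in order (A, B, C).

Answer: 0 0 9

Derivation:
Step 1: pour(A -> B) -> (A=0 B=8 C=0)
Step 2: pour(B -> A) -> (A=7 B=1 C=0)
Step 3: fill(B) -> (A=7 B=8 C=0)
Step 4: fill(C) -> (A=7 B=8 C=10)
Step 5: empty(B) -> (A=7 B=0 C=10)
Step 6: pour(C -> B) -> (A=7 B=8 C=2)
Step 7: empty(B) -> (A=7 B=0 C=2)
Step 8: pour(A -> C) -> (A=0 B=0 C=9)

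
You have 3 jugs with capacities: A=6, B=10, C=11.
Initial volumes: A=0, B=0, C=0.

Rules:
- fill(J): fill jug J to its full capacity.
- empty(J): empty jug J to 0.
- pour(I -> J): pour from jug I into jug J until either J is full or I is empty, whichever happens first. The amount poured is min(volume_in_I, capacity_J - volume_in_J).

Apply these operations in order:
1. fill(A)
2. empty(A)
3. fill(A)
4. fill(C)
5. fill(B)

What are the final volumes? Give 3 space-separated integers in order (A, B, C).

Answer: 6 10 11

Derivation:
Step 1: fill(A) -> (A=6 B=0 C=0)
Step 2: empty(A) -> (A=0 B=0 C=0)
Step 3: fill(A) -> (A=6 B=0 C=0)
Step 4: fill(C) -> (A=6 B=0 C=11)
Step 5: fill(B) -> (A=6 B=10 C=11)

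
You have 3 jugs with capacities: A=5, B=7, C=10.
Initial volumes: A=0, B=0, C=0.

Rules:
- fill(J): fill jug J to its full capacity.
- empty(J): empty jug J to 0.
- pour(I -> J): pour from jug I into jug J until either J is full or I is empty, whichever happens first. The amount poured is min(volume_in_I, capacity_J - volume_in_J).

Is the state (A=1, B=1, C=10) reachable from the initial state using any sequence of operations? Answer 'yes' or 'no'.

BFS from (A=0, B=0, C=0):
  1. fill(A) -> (A=5 B=0 C=0)
  2. fill(B) -> (A=5 B=7 C=0)
  3. pour(B -> C) -> (A=5 B=0 C=7)
  4. pour(A -> B) -> (A=0 B=5 C=7)
  5. pour(C -> A) -> (A=5 B=5 C=2)
  6. pour(A -> B) -> (A=3 B=7 C=2)
  7. pour(B -> C) -> (A=3 B=0 C=9)
  8. pour(A -> B) -> (A=0 B=3 C=9)
  9. pour(C -> A) -> (A=5 B=3 C=4)
  10. pour(A -> B) -> (A=1 B=7 C=4)
  11. pour(B -> C) -> (A=1 B=1 C=10)
Target reached → yes.

Answer: yes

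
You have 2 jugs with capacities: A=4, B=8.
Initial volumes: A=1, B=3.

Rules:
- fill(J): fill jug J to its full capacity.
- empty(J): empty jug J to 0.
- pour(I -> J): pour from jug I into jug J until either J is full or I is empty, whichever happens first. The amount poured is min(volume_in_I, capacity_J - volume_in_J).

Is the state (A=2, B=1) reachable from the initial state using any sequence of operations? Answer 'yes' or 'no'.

Answer: no

Derivation:
BFS explored all 19 reachable states.
Reachable set includes: (0,0), (0,1), (0,3), (0,4), (0,5), (0,7), (0,8), (1,0), (1,3), (1,8), (3,0), (3,8) ...
Target (A=2, B=1) not in reachable set → no.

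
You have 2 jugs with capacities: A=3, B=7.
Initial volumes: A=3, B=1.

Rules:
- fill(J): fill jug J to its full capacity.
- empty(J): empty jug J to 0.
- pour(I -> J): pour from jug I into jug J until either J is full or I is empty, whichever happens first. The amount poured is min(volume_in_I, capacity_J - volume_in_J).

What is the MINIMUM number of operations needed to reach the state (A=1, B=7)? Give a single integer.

Answer: 3

Derivation:
BFS from (A=3, B=1). One shortest path:
  1. empty(A) -> (A=0 B=1)
  2. pour(B -> A) -> (A=1 B=0)
  3. fill(B) -> (A=1 B=7)
Reached target in 3 moves.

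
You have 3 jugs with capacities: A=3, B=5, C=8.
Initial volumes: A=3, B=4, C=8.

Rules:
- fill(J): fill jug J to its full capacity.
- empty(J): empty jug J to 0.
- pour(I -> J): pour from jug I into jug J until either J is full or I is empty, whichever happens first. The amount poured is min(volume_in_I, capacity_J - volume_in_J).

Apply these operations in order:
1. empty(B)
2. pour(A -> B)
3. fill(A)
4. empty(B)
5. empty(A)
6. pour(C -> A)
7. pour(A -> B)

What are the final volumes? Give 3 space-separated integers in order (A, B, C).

Answer: 0 3 5

Derivation:
Step 1: empty(B) -> (A=3 B=0 C=8)
Step 2: pour(A -> B) -> (A=0 B=3 C=8)
Step 3: fill(A) -> (A=3 B=3 C=8)
Step 4: empty(B) -> (A=3 B=0 C=8)
Step 5: empty(A) -> (A=0 B=0 C=8)
Step 6: pour(C -> A) -> (A=3 B=0 C=5)
Step 7: pour(A -> B) -> (A=0 B=3 C=5)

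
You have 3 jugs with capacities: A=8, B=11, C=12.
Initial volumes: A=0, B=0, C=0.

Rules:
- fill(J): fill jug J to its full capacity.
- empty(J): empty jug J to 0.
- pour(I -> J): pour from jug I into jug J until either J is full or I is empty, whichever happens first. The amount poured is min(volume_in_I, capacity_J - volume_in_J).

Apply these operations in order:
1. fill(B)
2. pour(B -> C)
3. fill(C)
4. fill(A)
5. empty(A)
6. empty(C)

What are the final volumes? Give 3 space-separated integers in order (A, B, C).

Answer: 0 0 0

Derivation:
Step 1: fill(B) -> (A=0 B=11 C=0)
Step 2: pour(B -> C) -> (A=0 B=0 C=11)
Step 3: fill(C) -> (A=0 B=0 C=12)
Step 4: fill(A) -> (A=8 B=0 C=12)
Step 5: empty(A) -> (A=0 B=0 C=12)
Step 6: empty(C) -> (A=0 B=0 C=0)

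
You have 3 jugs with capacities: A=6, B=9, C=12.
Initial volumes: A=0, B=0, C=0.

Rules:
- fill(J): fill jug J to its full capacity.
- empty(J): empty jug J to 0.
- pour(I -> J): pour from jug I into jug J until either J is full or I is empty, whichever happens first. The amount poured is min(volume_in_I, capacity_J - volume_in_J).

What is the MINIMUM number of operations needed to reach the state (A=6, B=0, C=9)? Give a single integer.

BFS from (A=0, B=0, C=0). One shortest path:
  1. fill(A) -> (A=6 B=0 C=0)
  2. fill(B) -> (A=6 B=9 C=0)
  3. pour(B -> C) -> (A=6 B=0 C=9)
Reached target in 3 moves.

Answer: 3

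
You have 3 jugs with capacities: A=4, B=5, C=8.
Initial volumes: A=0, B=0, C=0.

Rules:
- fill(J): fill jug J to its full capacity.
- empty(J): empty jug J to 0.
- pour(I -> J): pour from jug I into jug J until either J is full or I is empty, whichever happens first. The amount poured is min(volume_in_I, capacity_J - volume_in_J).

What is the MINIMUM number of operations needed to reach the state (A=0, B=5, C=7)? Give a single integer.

Answer: 4

Derivation:
BFS from (A=0, B=0, C=0). One shortest path:
  1. fill(A) -> (A=4 B=0 C=0)
  2. fill(C) -> (A=4 B=0 C=8)
  3. pour(A -> B) -> (A=0 B=4 C=8)
  4. pour(C -> B) -> (A=0 B=5 C=7)
Reached target in 4 moves.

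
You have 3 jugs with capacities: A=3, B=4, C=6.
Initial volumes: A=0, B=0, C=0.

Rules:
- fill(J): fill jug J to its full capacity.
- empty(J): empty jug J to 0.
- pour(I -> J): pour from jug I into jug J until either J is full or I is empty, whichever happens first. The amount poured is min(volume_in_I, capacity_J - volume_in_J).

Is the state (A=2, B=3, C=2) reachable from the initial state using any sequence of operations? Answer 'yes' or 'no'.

Answer: no

Derivation:
BFS explored all 110 reachable states.
Reachable set includes: (0,0,0), (0,0,1), (0,0,2), (0,0,3), (0,0,4), (0,0,5), (0,0,6), (0,1,0), (0,1,1), (0,1,2), (0,1,3), (0,1,4) ...
Target (A=2, B=3, C=2) not in reachable set → no.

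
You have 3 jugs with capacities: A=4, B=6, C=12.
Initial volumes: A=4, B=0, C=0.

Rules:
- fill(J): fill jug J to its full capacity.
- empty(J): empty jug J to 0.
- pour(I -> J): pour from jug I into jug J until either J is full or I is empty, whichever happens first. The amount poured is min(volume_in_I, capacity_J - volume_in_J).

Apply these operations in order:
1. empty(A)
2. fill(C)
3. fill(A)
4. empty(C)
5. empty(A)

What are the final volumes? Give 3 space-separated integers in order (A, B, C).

Answer: 0 0 0

Derivation:
Step 1: empty(A) -> (A=0 B=0 C=0)
Step 2: fill(C) -> (A=0 B=0 C=12)
Step 3: fill(A) -> (A=4 B=0 C=12)
Step 4: empty(C) -> (A=4 B=0 C=0)
Step 5: empty(A) -> (A=0 B=0 C=0)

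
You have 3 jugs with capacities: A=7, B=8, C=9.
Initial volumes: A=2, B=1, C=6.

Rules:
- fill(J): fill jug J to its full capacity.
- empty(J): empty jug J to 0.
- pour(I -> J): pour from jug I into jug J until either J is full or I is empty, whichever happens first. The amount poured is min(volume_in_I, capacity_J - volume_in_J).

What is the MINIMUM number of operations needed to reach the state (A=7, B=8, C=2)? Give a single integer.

BFS from (A=2, B=1, C=6). One shortest path:
  1. fill(A) -> (A=7 B=1 C=6)
  2. fill(C) -> (A=7 B=1 C=9)
  3. pour(C -> B) -> (A=7 B=8 C=2)
Reached target in 3 moves.

Answer: 3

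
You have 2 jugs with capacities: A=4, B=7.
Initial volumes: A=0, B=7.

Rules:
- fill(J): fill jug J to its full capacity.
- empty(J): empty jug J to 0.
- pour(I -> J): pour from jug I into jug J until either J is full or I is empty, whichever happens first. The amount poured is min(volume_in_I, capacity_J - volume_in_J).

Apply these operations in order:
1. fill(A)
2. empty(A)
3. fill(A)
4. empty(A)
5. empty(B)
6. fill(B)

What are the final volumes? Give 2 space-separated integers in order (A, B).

Step 1: fill(A) -> (A=4 B=7)
Step 2: empty(A) -> (A=0 B=7)
Step 3: fill(A) -> (A=4 B=7)
Step 4: empty(A) -> (A=0 B=7)
Step 5: empty(B) -> (A=0 B=0)
Step 6: fill(B) -> (A=0 B=7)

Answer: 0 7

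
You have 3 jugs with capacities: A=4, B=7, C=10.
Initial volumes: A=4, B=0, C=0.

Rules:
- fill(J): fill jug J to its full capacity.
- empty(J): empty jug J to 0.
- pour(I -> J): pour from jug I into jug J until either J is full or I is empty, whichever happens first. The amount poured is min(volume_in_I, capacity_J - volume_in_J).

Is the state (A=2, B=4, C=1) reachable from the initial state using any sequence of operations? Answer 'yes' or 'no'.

BFS explored all 278 reachable states.
Reachable set includes: (0,0,0), (0,0,1), (0,0,2), (0,0,3), (0,0,4), (0,0,5), (0,0,6), (0,0,7), (0,0,8), (0,0,9), (0,0,10), (0,1,0) ...
Target (A=2, B=4, C=1) not in reachable set → no.

Answer: no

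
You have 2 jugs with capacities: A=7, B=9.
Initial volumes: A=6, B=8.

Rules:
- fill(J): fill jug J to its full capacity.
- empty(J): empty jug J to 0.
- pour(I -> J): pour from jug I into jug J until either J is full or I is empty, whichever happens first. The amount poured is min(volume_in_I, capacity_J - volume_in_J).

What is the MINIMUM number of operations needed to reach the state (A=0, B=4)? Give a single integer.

Answer: 6

Derivation:
BFS from (A=6, B=8). One shortest path:
  1. empty(B) -> (A=6 B=0)
  2. pour(A -> B) -> (A=0 B=6)
  3. fill(A) -> (A=7 B=6)
  4. pour(A -> B) -> (A=4 B=9)
  5. empty(B) -> (A=4 B=0)
  6. pour(A -> B) -> (A=0 B=4)
Reached target in 6 moves.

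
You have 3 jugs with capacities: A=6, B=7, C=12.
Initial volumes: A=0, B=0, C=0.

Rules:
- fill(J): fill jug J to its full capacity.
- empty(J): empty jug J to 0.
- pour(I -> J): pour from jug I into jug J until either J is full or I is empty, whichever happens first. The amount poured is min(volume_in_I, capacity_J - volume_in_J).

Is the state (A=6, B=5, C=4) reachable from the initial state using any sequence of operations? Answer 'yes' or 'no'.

BFS from (A=0, B=0, C=0):
  1. fill(A) -> (A=6 B=0 C=0)
  2. fill(C) -> (A=6 B=0 C=12)
  3. pour(C -> B) -> (A=6 B=7 C=5)
  4. empty(B) -> (A=6 B=0 C=5)
  5. pour(A -> B) -> (A=0 B=6 C=5)
  6. pour(C -> A) -> (A=5 B=6 C=0)
  7. fill(C) -> (A=5 B=6 C=12)
  8. pour(C -> B) -> (A=5 B=7 C=11)
  9. empty(B) -> (A=5 B=0 C=11)
  10. pour(C -> B) -> (A=5 B=7 C=4)
  11. empty(B) -> (A=5 B=0 C=4)
  12. pour(A -> B) -> (A=0 B=5 C=4)
  13. fill(A) -> (A=6 B=5 C=4)
Target reached → yes.

Answer: yes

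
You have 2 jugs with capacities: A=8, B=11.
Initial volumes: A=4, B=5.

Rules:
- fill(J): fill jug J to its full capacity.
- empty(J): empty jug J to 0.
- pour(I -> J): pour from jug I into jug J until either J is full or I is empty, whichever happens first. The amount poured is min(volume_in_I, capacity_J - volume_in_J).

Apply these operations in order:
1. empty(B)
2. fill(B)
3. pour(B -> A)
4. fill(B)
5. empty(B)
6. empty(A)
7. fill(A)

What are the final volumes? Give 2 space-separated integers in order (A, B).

Step 1: empty(B) -> (A=4 B=0)
Step 2: fill(B) -> (A=4 B=11)
Step 3: pour(B -> A) -> (A=8 B=7)
Step 4: fill(B) -> (A=8 B=11)
Step 5: empty(B) -> (A=8 B=0)
Step 6: empty(A) -> (A=0 B=0)
Step 7: fill(A) -> (A=8 B=0)

Answer: 8 0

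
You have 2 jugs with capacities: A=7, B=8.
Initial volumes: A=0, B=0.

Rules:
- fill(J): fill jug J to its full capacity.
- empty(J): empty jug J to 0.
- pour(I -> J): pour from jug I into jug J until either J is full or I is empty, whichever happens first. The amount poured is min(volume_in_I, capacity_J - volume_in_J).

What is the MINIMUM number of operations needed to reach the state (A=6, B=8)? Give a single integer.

BFS from (A=0, B=0). One shortest path:
  1. fill(A) -> (A=7 B=0)
  2. pour(A -> B) -> (A=0 B=7)
  3. fill(A) -> (A=7 B=7)
  4. pour(A -> B) -> (A=6 B=8)
Reached target in 4 moves.

Answer: 4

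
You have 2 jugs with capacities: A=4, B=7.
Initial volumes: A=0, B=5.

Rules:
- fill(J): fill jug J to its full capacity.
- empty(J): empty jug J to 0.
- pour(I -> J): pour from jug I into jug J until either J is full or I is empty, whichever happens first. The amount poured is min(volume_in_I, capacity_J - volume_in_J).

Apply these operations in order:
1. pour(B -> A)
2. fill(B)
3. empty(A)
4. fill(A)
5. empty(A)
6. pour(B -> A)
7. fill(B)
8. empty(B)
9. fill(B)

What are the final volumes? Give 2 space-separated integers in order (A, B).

Answer: 4 7

Derivation:
Step 1: pour(B -> A) -> (A=4 B=1)
Step 2: fill(B) -> (A=4 B=7)
Step 3: empty(A) -> (A=0 B=7)
Step 4: fill(A) -> (A=4 B=7)
Step 5: empty(A) -> (A=0 B=7)
Step 6: pour(B -> A) -> (A=4 B=3)
Step 7: fill(B) -> (A=4 B=7)
Step 8: empty(B) -> (A=4 B=0)
Step 9: fill(B) -> (A=4 B=7)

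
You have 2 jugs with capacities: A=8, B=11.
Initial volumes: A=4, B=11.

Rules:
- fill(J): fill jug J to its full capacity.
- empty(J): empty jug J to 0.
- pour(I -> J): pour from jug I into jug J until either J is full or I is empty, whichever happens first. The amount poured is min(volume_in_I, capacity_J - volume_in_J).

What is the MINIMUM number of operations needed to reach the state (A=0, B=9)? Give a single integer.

Answer: 8

Derivation:
BFS from (A=4, B=11). One shortest path:
  1. empty(B) -> (A=4 B=0)
  2. pour(A -> B) -> (A=0 B=4)
  3. fill(A) -> (A=8 B=4)
  4. pour(A -> B) -> (A=1 B=11)
  5. empty(B) -> (A=1 B=0)
  6. pour(A -> B) -> (A=0 B=1)
  7. fill(A) -> (A=8 B=1)
  8. pour(A -> B) -> (A=0 B=9)
Reached target in 8 moves.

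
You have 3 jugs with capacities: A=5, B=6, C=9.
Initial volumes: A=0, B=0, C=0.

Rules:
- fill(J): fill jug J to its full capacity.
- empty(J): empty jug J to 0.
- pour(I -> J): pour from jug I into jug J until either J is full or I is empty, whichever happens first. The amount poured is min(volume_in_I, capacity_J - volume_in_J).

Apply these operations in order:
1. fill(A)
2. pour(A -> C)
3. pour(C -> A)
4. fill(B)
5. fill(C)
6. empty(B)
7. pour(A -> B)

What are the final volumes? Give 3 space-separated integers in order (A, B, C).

Step 1: fill(A) -> (A=5 B=0 C=0)
Step 2: pour(A -> C) -> (A=0 B=0 C=5)
Step 3: pour(C -> A) -> (A=5 B=0 C=0)
Step 4: fill(B) -> (A=5 B=6 C=0)
Step 5: fill(C) -> (A=5 B=6 C=9)
Step 6: empty(B) -> (A=5 B=0 C=9)
Step 7: pour(A -> B) -> (A=0 B=5 C=9)

Answer: 0 5 9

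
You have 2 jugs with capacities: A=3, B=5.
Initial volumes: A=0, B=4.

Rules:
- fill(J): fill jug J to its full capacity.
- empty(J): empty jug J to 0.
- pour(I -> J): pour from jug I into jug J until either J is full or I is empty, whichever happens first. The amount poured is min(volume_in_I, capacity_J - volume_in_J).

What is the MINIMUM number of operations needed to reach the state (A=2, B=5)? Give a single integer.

Answer: 2

Derivation:
BFS from (A=0, B=4). One shortest path:
  1. fill(A) -> (A=3 B=4)
  2. pour(A -> B) -> (A=2 B=5)
Reached target in 2 moves.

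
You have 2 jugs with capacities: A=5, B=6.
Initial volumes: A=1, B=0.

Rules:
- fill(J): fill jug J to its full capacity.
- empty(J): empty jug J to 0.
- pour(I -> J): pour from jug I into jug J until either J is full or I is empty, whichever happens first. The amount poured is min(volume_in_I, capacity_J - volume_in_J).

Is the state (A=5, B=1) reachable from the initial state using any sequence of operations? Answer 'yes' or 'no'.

Answer: yes

Derivation:
BFS from (A=1, B=0):
  1. pour(A -> B) -> (A=0 B=1)
  2. fill(A) -> (A=5 B=1)
Target reached → yes.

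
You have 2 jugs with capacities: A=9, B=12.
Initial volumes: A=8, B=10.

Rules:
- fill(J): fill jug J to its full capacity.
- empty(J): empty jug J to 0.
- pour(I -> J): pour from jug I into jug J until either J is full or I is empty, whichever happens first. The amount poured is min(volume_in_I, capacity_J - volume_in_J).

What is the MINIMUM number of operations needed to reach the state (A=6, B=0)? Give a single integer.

Answer: 2

Derivation:
BFS from (A=8, B=10). One shortest path:
  1. pour(A -> B) -> (A=6 B=12)
  2. empty(B) -> (A=6 B=0)
Reached target in 2 moves.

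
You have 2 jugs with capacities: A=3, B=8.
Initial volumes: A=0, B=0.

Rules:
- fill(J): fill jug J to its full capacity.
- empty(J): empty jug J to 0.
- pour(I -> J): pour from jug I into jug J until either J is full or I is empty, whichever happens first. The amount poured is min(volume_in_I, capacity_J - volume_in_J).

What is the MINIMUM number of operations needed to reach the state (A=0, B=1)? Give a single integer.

Answer: 8

Derivation:
BFS from (A=0, B=0). One shortest path:
  1. fill(A) -> (A=3 B=0)
  2. pour(A -> B) -> (A=0 B=3)
  3. fill(A) -> (A=3 B=3)
  4. pour(A -> B) -> (A=0 B=6)
  5. fill(A) -> (A=3 B=6)
  6. pour(A -> B) -> (A=1 B=8)
  7. empty(B) -> (A=1 B=0)
  8. pour(A -> B) -> (A=0 B=1)
Reached target in 8 moves.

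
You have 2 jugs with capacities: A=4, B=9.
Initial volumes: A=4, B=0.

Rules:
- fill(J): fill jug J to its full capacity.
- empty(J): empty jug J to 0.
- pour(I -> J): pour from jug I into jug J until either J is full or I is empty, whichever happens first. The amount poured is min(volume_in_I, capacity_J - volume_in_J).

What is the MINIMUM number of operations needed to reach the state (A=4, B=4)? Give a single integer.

Answer: 2

Derivation:
BFS from (A=4, B=0). One shortest path:
  1. pour(A -> B) -> (A=0 B=4)
  2. fill(A) -> (A=4 B=4)
Reached target in 2 moves.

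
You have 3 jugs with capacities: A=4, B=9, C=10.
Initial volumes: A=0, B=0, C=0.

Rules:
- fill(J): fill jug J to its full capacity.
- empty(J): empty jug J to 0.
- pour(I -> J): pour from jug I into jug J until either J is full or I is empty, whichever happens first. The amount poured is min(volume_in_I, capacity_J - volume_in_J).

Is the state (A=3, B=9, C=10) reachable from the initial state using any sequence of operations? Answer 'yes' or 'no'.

Answer: yes

Derivation:
BFS from (A=0, B=0, C=0):
  1. fill(A) -> (A=4 B=0 C=0)
  2. fill(B) -> (A=4 B=9 C=0)
  3. pour(B -> C) -> (A=4 B=0 C=9)
  4. fill(B) -> (A=4 B=9 C=9)
  5. pour(A -> C) -> (A=3 B=9 C=10)
Target reached → yes.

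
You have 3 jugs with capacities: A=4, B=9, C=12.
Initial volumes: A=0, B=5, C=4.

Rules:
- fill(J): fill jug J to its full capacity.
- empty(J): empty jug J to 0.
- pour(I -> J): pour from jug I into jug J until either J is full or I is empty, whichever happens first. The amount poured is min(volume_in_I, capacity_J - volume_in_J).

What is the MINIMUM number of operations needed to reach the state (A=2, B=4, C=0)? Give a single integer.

BFS from (A=0, B=5, C=4). One shortest path:
  1. pour(B -> A) -> (A=4 B=1 C=4)
  2. pour(B -> C) -> (A=4 B=0 C=5)
  3. fill(B) -> (A=4 B=9 C=5)
  4. pour(B -> C) -> (A=4 B=2 C=12)
  5. empty(C) -> (A=4 B=2 C=0)
  6. pour(A -> C) -> (A=0 B=2 C=4)
  7. pour(B -> A) -> (A=2 B=0 C=4)
  8. pour(C -> B) -> (A=2 B=4 C=0)
Reached target in 8 moves.

Answer: 8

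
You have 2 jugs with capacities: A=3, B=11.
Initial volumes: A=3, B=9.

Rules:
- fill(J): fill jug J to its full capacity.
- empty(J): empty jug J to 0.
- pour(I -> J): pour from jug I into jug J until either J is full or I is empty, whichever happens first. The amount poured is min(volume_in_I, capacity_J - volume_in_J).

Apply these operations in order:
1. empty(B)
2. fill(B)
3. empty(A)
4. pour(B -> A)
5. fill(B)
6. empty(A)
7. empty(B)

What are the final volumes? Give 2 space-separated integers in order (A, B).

Answer: 0 0

Derivation:
Step 1: empty(B) -> (A=3 B=0)
Step 2: fill(B) -> (A=3 B=11)
Step 3: empty(A) -> (A=0 B=11)
Step 4: pour(B -> A) -> (A=3 B=8)
Step 5: fill(B) -> (A=3 B=11)
Step 6: empty(A) -> (A=0 B=11)
Step 7: empty(B) -> (A=0 B=0)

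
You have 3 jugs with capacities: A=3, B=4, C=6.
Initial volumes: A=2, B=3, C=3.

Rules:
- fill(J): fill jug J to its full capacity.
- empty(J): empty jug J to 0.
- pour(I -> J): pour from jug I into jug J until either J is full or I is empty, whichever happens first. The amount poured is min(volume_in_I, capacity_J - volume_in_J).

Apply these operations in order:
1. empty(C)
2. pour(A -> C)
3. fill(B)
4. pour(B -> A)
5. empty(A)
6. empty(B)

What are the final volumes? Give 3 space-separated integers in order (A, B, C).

Step 1: empty(C) -> (A=2 B=3 C=0)
Step 2: pour(A -> C) -> (A=0 B=3 C=2)
Step 3: fill(B) -> (A=0 B=4 C=2)
Step 4: pour(B -> A) -> (A=3 B=1 C=2)
Step 5: empty(A) -> (A=0 B=1 C=2)
Step 6: empty(B) -> (A=0 B=0 C=2)

Answer: 0 0 2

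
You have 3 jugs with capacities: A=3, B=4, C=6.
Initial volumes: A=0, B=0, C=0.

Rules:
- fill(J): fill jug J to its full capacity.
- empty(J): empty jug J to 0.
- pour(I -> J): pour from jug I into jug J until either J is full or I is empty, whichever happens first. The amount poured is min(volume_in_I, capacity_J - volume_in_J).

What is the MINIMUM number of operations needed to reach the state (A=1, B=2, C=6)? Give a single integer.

Answer: 7

Derivation:
BFS from (A=0, B=0, C=0). One shortest path:
  1. fill(C) -> (A=0 B=0 C=6)
  2. pour(C -> B) -> (A=0 B=4 C=2)
  3. pour(B -> A) -> (A=3 B=1 C=2)
  4. empty(A) -> (A=0 B=1 C=2)
  5. pour(B -> A) -> (A=1 B=0 C=2)
  6. pour(C -> B) -> (A=1 B=2 C=0)
  7. fill(C) -> (A=1 B=2 C=6)
Reached target in 7 moves.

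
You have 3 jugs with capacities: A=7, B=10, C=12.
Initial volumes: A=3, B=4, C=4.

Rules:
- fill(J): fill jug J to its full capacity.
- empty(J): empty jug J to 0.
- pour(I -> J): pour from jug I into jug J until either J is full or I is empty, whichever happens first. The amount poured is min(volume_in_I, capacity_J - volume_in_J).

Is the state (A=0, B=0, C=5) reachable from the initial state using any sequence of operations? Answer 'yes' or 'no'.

BFS from (A=3, B=4, C=4):
  1. fill(A) -> (A=7 B=4 C=4)
  2. pour(A -> B) -> (A=1 B=10 C=4)
  3. empty(B) -> (A=1 B=0 C=4)
  4. pour(A -> C) -> (A=0 B=0 C=5)
Target reached → yes.

Answer: yes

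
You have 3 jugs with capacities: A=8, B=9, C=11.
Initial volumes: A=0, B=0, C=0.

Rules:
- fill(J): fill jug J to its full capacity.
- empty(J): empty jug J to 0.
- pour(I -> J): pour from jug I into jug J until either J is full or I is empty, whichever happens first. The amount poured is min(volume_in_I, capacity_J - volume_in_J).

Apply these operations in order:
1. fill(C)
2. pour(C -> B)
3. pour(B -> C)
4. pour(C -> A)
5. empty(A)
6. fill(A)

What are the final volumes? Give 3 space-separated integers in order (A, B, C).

Answer: 8 0 3

Derivation:
Step 1: fill(C) -> (A=0 B=0 C=11)
Step 2: pour(C -> B) -> (A=0 B=9 C=2)
Step 3: pour(B -> C) -> (A=0 B=0 C=11)
Step 4: pour(C -> A) -> (A=8 B=0 C=3)
Step 5: empty(A) -> (A=0 B=0 C=3)
Step 6: fill(A) -> (A=8 B=0 C=3)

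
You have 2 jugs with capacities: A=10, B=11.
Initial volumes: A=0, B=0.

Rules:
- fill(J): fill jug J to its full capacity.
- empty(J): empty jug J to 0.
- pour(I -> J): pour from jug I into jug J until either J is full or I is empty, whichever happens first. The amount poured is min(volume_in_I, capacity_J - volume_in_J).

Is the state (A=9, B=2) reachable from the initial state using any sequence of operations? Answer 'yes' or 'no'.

Answer: no

Derivation:
BFS explored all 42 reachable states.
Reachable set includes: (0,0), (0,1), (0,2), (0,3), (0,4), (0,5), (0,6), (0,7), (0,8), (0,9), (0,10), (0,11) ...
Target (A=9, B=2) not in reachable set → no.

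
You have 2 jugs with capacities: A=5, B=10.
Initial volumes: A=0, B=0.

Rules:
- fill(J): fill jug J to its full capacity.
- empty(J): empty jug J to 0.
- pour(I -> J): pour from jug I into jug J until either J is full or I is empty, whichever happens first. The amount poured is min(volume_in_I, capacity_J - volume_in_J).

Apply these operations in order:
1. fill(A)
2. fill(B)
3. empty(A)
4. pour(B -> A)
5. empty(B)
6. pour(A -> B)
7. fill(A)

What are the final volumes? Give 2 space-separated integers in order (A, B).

Step 1: fill(A) -> (A=5 B=0)
Step 2: fill(B) -> (A=5 B=10)
Step 3: empty(A) -> (A=0 B=10)
Step 4: pour(B -> A) -> (A=5 B=5)
Step 5: empty(B) -> (A=5 B=0)
Step 6: pour(A -> B) -> (A=0 B=5)
Step 7: fill(A) -> (A=5 B=5)

Answer: 5 5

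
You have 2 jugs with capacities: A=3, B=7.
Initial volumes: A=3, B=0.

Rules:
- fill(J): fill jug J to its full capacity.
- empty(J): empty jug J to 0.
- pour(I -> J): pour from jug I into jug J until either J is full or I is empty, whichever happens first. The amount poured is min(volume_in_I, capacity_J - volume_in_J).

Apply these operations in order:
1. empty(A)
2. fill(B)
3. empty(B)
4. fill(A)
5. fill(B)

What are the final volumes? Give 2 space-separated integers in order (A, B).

Answer: 3 7

Derivation:
Step 1: empty(A) -> (A=0 B=0)
Step 2: fill(B) -> (A=0 B=7)
Step 3: empty(B) -> (A=0 B=0)
Step 4: fill(A) -> (A=3 B=0)
Step 5: fill(B) -> (A=3 B=7)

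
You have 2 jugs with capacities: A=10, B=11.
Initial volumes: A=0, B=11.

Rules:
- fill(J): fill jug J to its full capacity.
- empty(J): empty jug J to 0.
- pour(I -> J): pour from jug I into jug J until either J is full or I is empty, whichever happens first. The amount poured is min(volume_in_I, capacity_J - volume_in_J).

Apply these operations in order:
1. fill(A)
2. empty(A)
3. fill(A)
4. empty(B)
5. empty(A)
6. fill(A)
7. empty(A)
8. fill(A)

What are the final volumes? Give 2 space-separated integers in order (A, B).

Step 1: fill(A) -> (A=10 B=11)
Step 2: empty(A) -> (A=0 B=11)
Step 3: fill(A) -> (A=10 B=11)
Step 4: empty(B) -> (A=10 B=0)
Step 5: empty(A) -> (A=0 B=0)
Step 6: fill(A) -> (A=10 B=0)
Step 7: empty(A) -> (A=0 B=0)
Step 8: fill(A) -> (A=10 B=0)

Answer: 10 0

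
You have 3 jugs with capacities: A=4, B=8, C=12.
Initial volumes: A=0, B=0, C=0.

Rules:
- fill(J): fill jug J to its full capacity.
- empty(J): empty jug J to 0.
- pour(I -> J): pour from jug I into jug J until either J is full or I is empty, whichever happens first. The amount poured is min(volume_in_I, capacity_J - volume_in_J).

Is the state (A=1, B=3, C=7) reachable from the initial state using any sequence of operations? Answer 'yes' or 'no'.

BFS explored all 24 reachable states.
Reachable set includes: (0,0,0), (0,0,4), (0,0,8), (0,0,12), (0,4,0), (0,4,4), (0,4,8), (0,4,12), (0,8,0), (0,8,4), (0,8,8), (0,8,12) ...
Target (A=1, B=3, C=7) not in reachable set → no.

Answer: no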